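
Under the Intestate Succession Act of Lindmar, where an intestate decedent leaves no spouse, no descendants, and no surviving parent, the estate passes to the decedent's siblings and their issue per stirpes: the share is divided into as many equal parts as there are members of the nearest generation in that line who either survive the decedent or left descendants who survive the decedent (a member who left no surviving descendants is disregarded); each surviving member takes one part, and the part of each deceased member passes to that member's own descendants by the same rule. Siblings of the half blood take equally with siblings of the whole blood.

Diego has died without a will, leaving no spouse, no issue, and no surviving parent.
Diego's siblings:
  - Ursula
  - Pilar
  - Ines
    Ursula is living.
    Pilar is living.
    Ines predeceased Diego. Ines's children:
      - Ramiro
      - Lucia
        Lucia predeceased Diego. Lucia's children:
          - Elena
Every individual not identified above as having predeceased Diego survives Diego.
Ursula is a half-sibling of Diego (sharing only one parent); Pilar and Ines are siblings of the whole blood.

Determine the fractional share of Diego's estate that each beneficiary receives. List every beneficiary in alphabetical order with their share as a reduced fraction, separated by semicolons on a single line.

Elena 1/6; Pilar 1/3; Ramiro 1/6; Ursula 1/3

No spouse, descendants, or parent survives, so the estate passes to Diego's siblings per stirpes.
Half-blood and whole-blood siblings take equally under the stated rule.
The estate is divided into 3 equal shares of 1/3 among Ursula, Pilar, Ines.
Ursula is living and takes 1/3.
Pilar is living and takes 1/3.
Ines predeceased; the 1/3 allotted to Ines's branch passes to Ines's issue by representation.
The 1/3 is divided into 2 equal shares of 1/6 among Ramiro, Lucia.
Ramiro is living and takes 1/6.
Lucia predeceased; the 1/6 allotted to Lucia's branch passes to Lucia's issue by representation.
Elena is the sole taker at this level and receives the full 1/6.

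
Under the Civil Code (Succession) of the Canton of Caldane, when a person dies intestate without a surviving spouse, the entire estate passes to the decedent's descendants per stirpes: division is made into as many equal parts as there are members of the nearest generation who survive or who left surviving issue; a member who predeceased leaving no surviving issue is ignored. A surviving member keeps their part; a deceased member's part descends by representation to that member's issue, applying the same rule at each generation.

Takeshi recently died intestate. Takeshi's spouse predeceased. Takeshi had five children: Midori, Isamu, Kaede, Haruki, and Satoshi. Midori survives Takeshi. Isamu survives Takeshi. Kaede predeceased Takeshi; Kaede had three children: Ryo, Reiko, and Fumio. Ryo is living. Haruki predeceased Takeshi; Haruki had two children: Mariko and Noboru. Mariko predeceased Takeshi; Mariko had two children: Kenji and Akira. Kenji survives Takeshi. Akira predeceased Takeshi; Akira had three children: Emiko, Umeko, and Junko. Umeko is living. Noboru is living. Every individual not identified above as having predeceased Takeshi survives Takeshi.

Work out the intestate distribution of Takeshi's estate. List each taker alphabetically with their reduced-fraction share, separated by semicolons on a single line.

Emiko 1/60; Fumio 1/15; Isamu 1/5; Junko 1/60; Kenji 1/20; Midori 1/5; Noboru 1/10; Reiko 1/15; Ryo 1/15; Satoshi 1/5; Umeko 1/60

There is no surviving spouse, so the entire estate passes to Takeshi's descendants per stirpes.
The estate is divided into 5 equal shares of 1/5 among Midori, Isamu, Kaede, Haruki, Satoshi.
Midori is living and takes 1/5.
Isamu is living and takes 1/5.
Kaede predeceased; the 1/5 allotted to Kaede's branch passes to Kaede's issue by representation.
The 1/5 is divided into 3 equal shares of 1/15 among Ryo, Reiko, Fumio.
Ryo is living and takes 1/15.
Reiko is living and takes 1/15.
Fumio is living and takes 1/15.
Haruki predeceased; the 1/5 allotted to Haruki's branch passes to Haruki's issue by representation.
The 1/5 is divided into 2 equal shares of 1/10 among Mariko, Noboru.
Mariko predeceased; the 1/10 allotted to Mariko's branch passes to Mariko's issue by representation.
The 1/10 is divided into 2 equal shares of 1/20 among Kenji, Akira.
Kenji is living and takes 1/20.
Akira predeceased; the 1/20 allotted to Akira's branch passes to Akira's issue by representation.
The 1/20 is divided into 3 equal shares of 1/60 among Emiko, Umeko, Junko.
Emiko is living and takes 1/60.
Umeko is living and takes 1/60.
Junko is living and takes 1/60.
Noboru is living and takes 1/10.
Satoshi is living and takes 1/5.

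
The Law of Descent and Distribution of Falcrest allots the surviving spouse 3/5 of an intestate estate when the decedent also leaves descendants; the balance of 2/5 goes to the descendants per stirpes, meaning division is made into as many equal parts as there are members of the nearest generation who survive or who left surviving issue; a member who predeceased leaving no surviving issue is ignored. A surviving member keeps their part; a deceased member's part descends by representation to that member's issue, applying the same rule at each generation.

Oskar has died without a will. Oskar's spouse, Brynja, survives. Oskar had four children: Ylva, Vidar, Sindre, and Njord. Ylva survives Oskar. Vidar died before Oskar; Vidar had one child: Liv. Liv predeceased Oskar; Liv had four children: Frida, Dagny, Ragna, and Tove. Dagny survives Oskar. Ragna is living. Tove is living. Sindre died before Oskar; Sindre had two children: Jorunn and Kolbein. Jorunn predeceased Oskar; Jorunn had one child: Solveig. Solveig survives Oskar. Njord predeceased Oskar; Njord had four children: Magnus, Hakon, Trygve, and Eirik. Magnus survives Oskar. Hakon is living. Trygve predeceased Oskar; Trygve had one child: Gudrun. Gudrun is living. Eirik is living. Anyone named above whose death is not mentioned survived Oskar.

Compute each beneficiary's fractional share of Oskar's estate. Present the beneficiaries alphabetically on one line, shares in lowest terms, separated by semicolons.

Brynja 3/5; Dagny 1/40; Eirik 1/40; Frida 1/40; Gudrun 1/40; Hakon 1/40; Kolbein 1/20; Magnus 1/40; Ragna 1/40; Solveig 1/20; Tove 1/40; Ylva 1/10

Brynja, as surviving spouse, takes 3/5.
The remaining 2/5 passes to Oskar's descendants per stirpes.
The 2/5 is divided into 4 equal shares of 1/10 among Ylva, Vidar, Sindre, Njord.
Ylva is living and takes 1/10.
Vidar predeceased; the 1/10 allotted to Vidar's branch passes to Vidar's issue by representation.
Liv's line is the sole branch at this level, so the full 1/10 passes to Liv's issue by representation.
The 1/10 is divided into 4 equal shares of 1/40 among Frida, Dagny, Ragna, Tove.
Frida is living and takes 1/40.
Dagny is living and takes 1/40.
Ragna is living and takes 1/40.
Tove is living and takes 1/40.
Sindre predeceased; the 1/10 allotted to Sindre's branch passes to Sindre's issue by representation.
The 1/10 is divided into 2 equal shares of 1/20 among Jorunn, Kolbein.
Jorunn predeceased; the 1/20 allotted to Jorunn's branch passes to Jorunn's issue by representation.
Solveig is the sole taker at this level and receives the full 1/20.
Kolbein is living and takes 1/20.
Njord predeceased; the 1/10 allotted to Njord's branch passes to Njord's issue by representation.
The 1/10 is divided into 4 equal shares of 1/40 among Magnus, Hakon, Trygve, Eirik.
Magnus is living and takes 1/40.
Hakon is living and takes 1/40.
Trygve predeceased; the 1/40 allotted to Trygve's branch passes to Trygve's issue by representation.
Gudrun is the sole taker at this level and receives the full 1/40.
Eirik is living and takes 1/40.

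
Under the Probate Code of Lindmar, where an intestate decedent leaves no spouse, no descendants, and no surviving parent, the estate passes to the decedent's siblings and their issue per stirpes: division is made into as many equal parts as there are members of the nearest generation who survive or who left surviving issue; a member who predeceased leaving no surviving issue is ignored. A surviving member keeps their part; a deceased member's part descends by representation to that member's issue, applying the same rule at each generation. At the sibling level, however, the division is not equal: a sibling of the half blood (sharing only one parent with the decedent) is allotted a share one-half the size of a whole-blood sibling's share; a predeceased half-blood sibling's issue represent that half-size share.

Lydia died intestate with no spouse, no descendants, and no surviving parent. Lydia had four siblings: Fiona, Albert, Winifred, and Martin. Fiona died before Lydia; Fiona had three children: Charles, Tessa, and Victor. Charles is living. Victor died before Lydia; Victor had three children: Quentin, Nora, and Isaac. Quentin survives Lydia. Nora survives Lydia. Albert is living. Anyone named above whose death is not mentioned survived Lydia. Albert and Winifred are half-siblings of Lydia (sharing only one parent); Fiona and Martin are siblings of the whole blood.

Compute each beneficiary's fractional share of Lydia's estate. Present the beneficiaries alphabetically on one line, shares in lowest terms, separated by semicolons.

No spouse, descendants, or parent survives, so the estate passes to Lydia's siblings per stirpes.
Half-blood siblings count for one-half the weight of whole-blood siblings at the initial division.
Dividing 1 in proportion to weights (total weight 3): Fiona (weight 1) → 1/3; Albert (weight 1/2) → 1/6; Winifred (weight 1/2) → 1/6; Martin (weight 1) → 1/3.
Fiona predeceased; the 1/3 allotted to Fiona's branch passes to Fiona's issue by representation.
The 1/3 is divided into 3 equal shares of 1/9 among Charles, Tessa, Victor.
Charles is living and takes 1/9.
Tessa is living and takes 1/9.
Victor predeceased; the 1/9 allotted to Victor's branch passes to Victor's issue by representation.
The 1/9 is divided into 3 equal shares of 1/27 among Quentin, Nora, Isaac.
Quentin is living and takes 1/27.
Nora is living and takes 1/27.
Isaac is living and takes 1/27.
Albert is living and takes 1/6.
Winifred is living and takes 1/6.
Martin is living and takes 1/3.

Albert 1/6; Charles 1/9; Isaac 1/27; Martin 1/3; Nora 1/27; Quentin 1/27; Tessa 1/9; Winifred 1/6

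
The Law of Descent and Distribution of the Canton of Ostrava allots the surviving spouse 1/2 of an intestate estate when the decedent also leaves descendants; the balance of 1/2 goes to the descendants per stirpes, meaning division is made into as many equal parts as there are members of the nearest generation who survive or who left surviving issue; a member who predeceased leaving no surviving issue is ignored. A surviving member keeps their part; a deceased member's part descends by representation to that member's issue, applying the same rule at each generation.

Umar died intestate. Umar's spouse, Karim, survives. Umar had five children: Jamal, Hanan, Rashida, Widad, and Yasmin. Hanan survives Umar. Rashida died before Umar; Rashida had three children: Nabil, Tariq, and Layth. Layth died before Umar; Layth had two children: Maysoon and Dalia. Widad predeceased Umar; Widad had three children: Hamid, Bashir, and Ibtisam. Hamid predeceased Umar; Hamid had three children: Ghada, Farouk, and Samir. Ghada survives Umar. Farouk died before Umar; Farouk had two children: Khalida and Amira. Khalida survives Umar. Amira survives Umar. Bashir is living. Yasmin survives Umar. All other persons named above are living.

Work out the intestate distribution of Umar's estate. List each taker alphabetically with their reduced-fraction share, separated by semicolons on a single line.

Amira 1/180; Bashir 1/30; Dalia 1/60; Ghada 1/90; Hanan 1/10; Ibtisam 1/30; Jamal 1/10; Karim 1/2; Khalida 1/180; Maysoon 1/60; Nabil 1/30; Samir 1/90; Tariq 1/30; Yasmin 1/10

Karim, as surviving spouse, takes 1/2.
The remaining 1/2 passes to Umar's descendants per stirpes.
The 1/2 is divided into 5 equal shares of 1/10 among Jamal, Hanan, Rashida, Widad, Yasmin.
Jamal is living and takes 1/10.
Hanan is living and takes 1/10.
Rashida predeceased; the 1/10 allotted to Rashida's branch passes to Rashida's issue by representation.
The 1/10 is divided into 3 equal shares of 1/30 among Nabil, Tariq, Layth.
Nabil is living and takes 1/30.
Tariq is living and takes 1/30.
Layth predeceased; the 1/30 allotted to Layth's branch passes to Layth's issue by representation.
The 1/30 is divided into 2 equal shares of 1/60 among Maysoon, Dalia.
Maysoon is living and takes 1/60.
Dalia is living and takes 1/60.
Widad predeceased; the 1/10 allotted to Widad's branch passes to Widad's issue by representation.
The 1/10 is divided into 3 equal shares of 1/30 among Hamid, Bashir, Ibtisam.
Hamid predeceased; the 1/30 allotted to Hamid's branch passes to Hamid's issue by representation.
The 1/30 is divided into 3 equal shares of 1/90 among Ghada, Farouk, Samir.
Ghada is living and takes 1/90.
Farouk predeceased; the 1/90 allotted to Farouk's branch passes to Farouk's issue by representation.
The 1/90 is divided into 2 equal shares of 1/180 among Khalida, Amira.
Khalida is living and takes 1/180.
Amira is living and takes 1/180.
Samir is living and takes 1/90.
Bashir is living and takes 1/30.
Ibtisam is living and takes 1/30.
Yasmin is living and takes 1/10.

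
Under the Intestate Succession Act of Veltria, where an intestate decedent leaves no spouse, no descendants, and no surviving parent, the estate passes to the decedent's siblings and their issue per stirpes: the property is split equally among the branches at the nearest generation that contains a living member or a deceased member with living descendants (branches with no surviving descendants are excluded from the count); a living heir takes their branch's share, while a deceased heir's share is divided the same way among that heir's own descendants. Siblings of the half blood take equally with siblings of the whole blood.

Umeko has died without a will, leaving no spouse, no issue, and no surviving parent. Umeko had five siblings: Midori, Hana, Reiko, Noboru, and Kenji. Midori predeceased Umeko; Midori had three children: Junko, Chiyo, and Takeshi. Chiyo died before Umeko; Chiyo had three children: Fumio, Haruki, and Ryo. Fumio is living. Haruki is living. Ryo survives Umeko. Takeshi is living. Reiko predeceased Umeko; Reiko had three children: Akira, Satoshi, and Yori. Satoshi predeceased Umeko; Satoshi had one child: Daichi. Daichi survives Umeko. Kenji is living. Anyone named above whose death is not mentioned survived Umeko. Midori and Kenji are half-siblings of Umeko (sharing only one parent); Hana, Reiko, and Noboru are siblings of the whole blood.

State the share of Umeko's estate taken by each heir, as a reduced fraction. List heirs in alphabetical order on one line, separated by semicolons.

Akira 1/15; Daichi 1/15; Fumio 1/45; Hana 1/5; Haruki 1/45; Junko 1/15; Kenji 1/5; Noboru 1/5; Ryo 1/45; Takeshi 1/15; Yori 1/15

No spouse, descendants, or parent survives, so the estate passes to Umeko's siblings per stirpes.
Half-blood and whole-blood siblings take equally under the stated rule.
The estate is divided into 5 equal shares of 1/5 among Midori, Hana, Reiko, Noboru, Kenji.
Midori predeceased; the 1/5 allotted to Midori's branch passes to Midori's issue by representation.
The 1/5 is divided into 3 equal shares of 1/15 among Junko, Chiyo, Takeshi.
Junko is living and takes 1/15.
Chiyo predeceased; the 1/15 allotted to Chiyo's branch passes to Chiyo's issue by representation.
The 1/15 is divided into 3 equal shares of 1/45 among Fumio, Haruki, Ryo.
Fumio is living and takes 1/45.
Haruki is living and takes 1/45.
Ryo is living and takes 1/45.
Takeshi is living and takes 1/15.
Hana is living and takes 1/5.
Reiko predeceased; the 1/5 allotted to Reiko's branch passes to Reiko's issue by representation.
The 1/5 is divided into 3 equal shares of 1/15 among Akira, Satoshi, Yori.
Akira is living and takes 1/15.
Satoshi predeceased; the 1/15 allotted to Satoshi's branch passes to Satoshi's issue by representation.
Daichi is the sole taker at this level and receives the full 1/15.
Yori is living and takes 1/15.
Noboru is living and takes 1/5.
Kenji is living and takes 1/5.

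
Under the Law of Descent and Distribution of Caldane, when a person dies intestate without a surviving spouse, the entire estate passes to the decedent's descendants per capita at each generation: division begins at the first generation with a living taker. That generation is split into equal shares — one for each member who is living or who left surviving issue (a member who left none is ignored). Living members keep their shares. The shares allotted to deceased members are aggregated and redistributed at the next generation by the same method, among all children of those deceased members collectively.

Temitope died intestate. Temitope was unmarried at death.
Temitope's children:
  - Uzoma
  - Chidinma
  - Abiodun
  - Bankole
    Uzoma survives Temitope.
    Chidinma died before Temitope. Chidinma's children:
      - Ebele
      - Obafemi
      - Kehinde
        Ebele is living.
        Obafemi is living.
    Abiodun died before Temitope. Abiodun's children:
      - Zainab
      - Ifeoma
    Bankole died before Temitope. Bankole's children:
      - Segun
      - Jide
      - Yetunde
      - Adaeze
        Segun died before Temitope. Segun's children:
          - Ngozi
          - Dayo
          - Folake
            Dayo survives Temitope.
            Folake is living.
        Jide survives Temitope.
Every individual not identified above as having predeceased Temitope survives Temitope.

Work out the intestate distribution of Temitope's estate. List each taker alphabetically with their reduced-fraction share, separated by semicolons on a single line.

Adaeze 1/12; Dayo 1/36; Ebele 1/12; Folake 1/36; Ifeoma 1/12; Jide 1/12; Kehinde 1/12; Ngozi 1/36; Obafemi 1/12; Uzoma 1/4; Yetunde 1/12; Zainab 1/12

There is no surviving spouse, so the entire estate passes to Temitope's descendants per capita at each generation.
At generation 1 (Uzoma, Chidinma, Abiodun, Bankole) there are 4 shares of (1)/4 = 1/4 each.
Living: Uzoma — each takes 1/4.
Deceased: Chidinma, Abiodun, and Bankole. Their combined 3/4 is pooled and carried to generation 2.
At generation 2 (Ebele, Obafemi, Kehinde, Zainab, Ifeoma, Segun, Jide, Yetunde, Adaeze) there are 9 shares of (3/4)/9 = 1/12 each.
Living: Ebele, Obafemi, Kehinde, Zainab, Ifeoma, Jide, Yetunde, and Adaeze — each takes 1/12.
Deceased: Segun. That 1/12 share is carried to generation 3.
At generation 3 (Ngozi, Dayo, Folake) there are 3 shares of (1/12)/3 = 1/36 each.
Living: Ngozi, Dayo, and Folake — each takes 1/36.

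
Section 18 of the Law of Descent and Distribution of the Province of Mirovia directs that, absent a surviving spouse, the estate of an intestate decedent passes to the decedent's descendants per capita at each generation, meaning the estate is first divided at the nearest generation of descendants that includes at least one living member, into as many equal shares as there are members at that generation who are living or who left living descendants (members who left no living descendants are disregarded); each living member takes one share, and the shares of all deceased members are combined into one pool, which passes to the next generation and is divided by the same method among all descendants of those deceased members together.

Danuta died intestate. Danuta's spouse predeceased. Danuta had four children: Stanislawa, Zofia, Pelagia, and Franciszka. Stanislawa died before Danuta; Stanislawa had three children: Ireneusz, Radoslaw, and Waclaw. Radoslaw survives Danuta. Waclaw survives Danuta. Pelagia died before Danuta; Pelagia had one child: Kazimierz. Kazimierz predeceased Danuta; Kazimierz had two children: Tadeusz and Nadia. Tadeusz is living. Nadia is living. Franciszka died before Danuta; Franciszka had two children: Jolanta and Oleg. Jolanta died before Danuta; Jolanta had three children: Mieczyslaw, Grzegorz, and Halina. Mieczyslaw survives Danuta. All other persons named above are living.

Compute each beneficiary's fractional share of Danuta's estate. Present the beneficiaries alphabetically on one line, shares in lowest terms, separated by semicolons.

Grzegorz 1/20; Halina 1/20; Ireneusz 1/8; Mieczyslaw 1/20; Nadia 1/20; Oleg 1/8; Radoslaw 1/8; Tadeusz 1/20; Waclaw 1/8; Zofia 1/4

There is no surviving spouse, so the entire estate passes to Danuta's descendants per capita at each generation.
At generation 1 (Stanislawa, Zofia, Pelagia, Franciszka) there are 4 shares of (1)/4 = 1/4 each.
Living: Zofia — each takes 1/4.
Deceased: Stanislawa, Pelagia, and Franciszka. Their combined 3/4 is pooled and carried to generation 2.
At generation 2 (Ireneusz, Radoslaw, Waclaw, Kazimierz, Jolanta, Oleg) there are 6 shares of (3/4)/6 = 1/8 each.
Living: Ireneusz, Radoslaw, Waclaw, and Oleg — each takes 1/8.
Deceased: Kazimierz and Jolanta. Their combined 1/4 is pooled and carried to generation 3.
At generation 3 (Tadeusz, Nadia, Mieczyslaw, Grzegorz, Halina) there are 5 shares of (1/4)/5 = 1/20 each.
Living: Tadeusz, Nadia, Mieczyslaw, Grzegorz, and Halina — each takes 1/20.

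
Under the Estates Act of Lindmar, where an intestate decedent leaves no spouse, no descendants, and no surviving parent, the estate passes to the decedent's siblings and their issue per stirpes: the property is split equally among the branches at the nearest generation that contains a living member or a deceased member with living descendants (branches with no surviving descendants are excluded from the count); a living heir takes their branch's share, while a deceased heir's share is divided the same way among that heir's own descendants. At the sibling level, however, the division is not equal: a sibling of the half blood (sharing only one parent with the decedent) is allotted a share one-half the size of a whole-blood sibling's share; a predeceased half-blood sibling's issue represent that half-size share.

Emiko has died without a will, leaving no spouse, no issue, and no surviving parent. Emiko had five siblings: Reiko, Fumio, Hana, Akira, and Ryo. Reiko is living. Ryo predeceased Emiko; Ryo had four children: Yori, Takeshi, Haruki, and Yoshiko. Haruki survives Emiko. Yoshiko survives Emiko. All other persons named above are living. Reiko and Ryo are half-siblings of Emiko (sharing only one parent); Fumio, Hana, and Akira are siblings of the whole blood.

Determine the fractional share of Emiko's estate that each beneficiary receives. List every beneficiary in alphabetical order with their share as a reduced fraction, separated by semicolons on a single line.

Akira 1/4; Fumio 1/4; Hana 1/4; Haruki 1/32; Reiko 1/8; Takeshi 1/32; Yori 1/32; Yoshiko 1/32

No spouse, descendants, or parent survives, so the estate passes to Emiko's siblings per stirpes.
Half-blood siblings count for one-half the weight of whole-blood siblings at the initial division.
Dividing 1 in proportion to weights (total weight 4): Reiko (weight 1/2) → 1/8; Fumio (weight 1) → 1/4; Hana (weight 1) → 1/4; Akira (weight 1) → 1/4; Ryo (weight 1/2) → 1/8.
Reiko is living and takes 1/8.
Fumio is living and takes 1/4.
Hana is living and takes 1/4.
Akira is living and takes 1/4.
Ryo predeceased; the 1/8 allotted to Ryo's branch passes to Ryo's issue by representation.
The 1/8 is divided into 4 equal shares of 1/32 among Yori, Takeshi, Haruki, Yoshiko.
Yori is living and takes 1/32.
Takeshi is living and takes 1/32.
Haruki is living and takes 1/32.
Yoshiko is living and takes 1/32.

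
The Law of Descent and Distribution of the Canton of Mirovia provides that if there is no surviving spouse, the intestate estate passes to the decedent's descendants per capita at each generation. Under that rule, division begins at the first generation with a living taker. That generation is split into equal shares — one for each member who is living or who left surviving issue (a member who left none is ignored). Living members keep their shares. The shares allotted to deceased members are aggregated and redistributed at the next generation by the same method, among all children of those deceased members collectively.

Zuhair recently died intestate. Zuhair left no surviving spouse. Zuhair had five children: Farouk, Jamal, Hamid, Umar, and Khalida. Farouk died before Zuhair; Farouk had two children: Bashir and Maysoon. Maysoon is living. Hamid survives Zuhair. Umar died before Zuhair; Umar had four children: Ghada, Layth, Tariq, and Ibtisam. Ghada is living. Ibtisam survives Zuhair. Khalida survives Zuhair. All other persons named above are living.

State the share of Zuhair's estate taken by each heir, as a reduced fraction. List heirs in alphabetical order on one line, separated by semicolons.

There is no surviving spouse, so the entire estate passes to Zuhair's descendants per capita at each generation.
At generation 1 (Farouk, Jamal, Hamid, Umar, Khalida) there are 5 shares of (1)/5 = 1/5 each.
Living: Jamal, Hamid, and Khalida — each takes 1/5.
Deceased: Farouk and Umar. Their combined 2/5 is pooled and carried to generation 2.
At generation 2 (Bashir, Maysoon, Ghada, Layth, Tariq, Ibtisam) there are 6 shares of (2/5)/6 = 1/15 each.
Living: Bashir, Maysoon, Ghada, Layth, Tariq, and Ibtisam — each takes 1/15.

Bashir 1/15; Ghada 1/15; Hamid 1/5; Ibtisam 1/15; Jamal 1/5; Khalida 1/5; Layth 1/15; Maysoon 1/15; Tariq 1/15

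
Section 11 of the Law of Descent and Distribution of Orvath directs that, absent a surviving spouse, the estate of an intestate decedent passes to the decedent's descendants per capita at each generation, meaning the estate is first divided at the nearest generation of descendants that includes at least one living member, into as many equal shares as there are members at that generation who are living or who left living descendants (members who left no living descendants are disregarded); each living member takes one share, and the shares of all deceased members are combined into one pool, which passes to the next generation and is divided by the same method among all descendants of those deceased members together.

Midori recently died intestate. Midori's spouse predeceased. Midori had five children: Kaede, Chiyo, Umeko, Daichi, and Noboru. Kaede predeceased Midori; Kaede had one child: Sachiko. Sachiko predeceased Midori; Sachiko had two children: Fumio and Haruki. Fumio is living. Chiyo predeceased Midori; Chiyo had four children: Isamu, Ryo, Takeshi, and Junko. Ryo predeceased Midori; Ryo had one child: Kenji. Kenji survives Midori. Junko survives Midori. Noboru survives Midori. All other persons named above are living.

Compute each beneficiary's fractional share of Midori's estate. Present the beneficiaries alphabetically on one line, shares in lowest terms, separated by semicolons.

Daichi 1/5; Fumio 4/75; Haruki 4/75; Isamu 2/25; Junko 2/25; Kenji 4/75; Noboru 1/5; Takeshi 2/25; Umeko 1/5

There is no surviving spouse, so the entire estate passes to Midori's descendants per capita at each generation.
At generation 1 (Kaede, Chiyo, Umeko, Daichi, Noboru) there are 5 shares of (1)/5 = 1/5 each.
Living: Umeko, Daichi, and Noboru — each takes 1/5.
Deceased: Kaede and Chiyo. Their combined 2/5 is pooled and carried to generation 2.
At generation 2 (Sachiko, Isamu, Ryo, Takeshi, Junko) there are 5 shares of (2/5)/5 = 2/25 each.
Living: Isamu, Takeshi, and Junko — each takes 2/25.
Deceased: Sachiko and Ryo. Their combined 4/25 is pooled and carried to generation 3.
At generation 3 (Fumio, Haruki, Kenji) there are 3 shares of (4/25)/3 = 4/75 each.
Living: Fumio, Haruki, and Kenji — each takes 4/75.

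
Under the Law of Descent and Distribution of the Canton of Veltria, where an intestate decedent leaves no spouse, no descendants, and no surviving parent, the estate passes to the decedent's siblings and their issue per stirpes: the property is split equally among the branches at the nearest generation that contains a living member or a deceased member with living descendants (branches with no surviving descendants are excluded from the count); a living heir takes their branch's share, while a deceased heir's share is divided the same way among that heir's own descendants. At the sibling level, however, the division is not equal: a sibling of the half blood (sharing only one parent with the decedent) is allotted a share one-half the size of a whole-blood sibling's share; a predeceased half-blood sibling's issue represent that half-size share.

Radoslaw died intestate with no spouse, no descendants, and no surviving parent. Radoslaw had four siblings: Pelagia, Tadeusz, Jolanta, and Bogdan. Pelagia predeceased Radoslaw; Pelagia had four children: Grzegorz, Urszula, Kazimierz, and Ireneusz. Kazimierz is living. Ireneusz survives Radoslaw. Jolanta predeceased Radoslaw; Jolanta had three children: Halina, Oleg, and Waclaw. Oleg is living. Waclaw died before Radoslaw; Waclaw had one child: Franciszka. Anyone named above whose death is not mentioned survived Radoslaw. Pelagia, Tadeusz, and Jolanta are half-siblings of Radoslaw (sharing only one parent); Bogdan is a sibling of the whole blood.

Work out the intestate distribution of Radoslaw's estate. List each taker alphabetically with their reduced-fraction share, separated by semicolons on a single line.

Bogdan 2/5; Franciszka 1/15; Grzegorz 1/20; Halina 1/15; Ireneusz 1/20; Kazimierz 1/20; Oleg 1/15; Tadeusz 1/5; Urszula 1/20

No spouse, descendants, or parent survives, so the estate passes to Radoslaw's siblings per stirpes.
Half-blood siblings count for one-half the weight of whole-blood siblings at the initial division.
Dividing 1 in proportion to weights (total weight 5/2): Pelagia (weight 1/2) → 1/5; Tadeusz (weight 1/2) → 1/5; Jolanta (weight 1/2) → 1/5; Bogdan (weight 1) → 2/5.
Pelagia predeceased; the 1/5 allotted to Pelagia's branch passes to Pelagia's issue by representation.
The 1/5 is divided into 4 equal shares of 1/20 among Grzegorz, Urszula, Kazimierz, Ireneusz.
Grzegorz is living and takes 1/20.
Urszula is living and takes 1/20.
Kazimierz is living and takes 1/20.
Ireneusz is living and takes 1/20.
Tadeusz is living and takes 1/5.
Jolanta predeceased; the 1/5 allotted to Jolanta's branch passes to Jolanta's issue by representation.
The 1/5 is divided into 3 equal shares of 1/15 among Halina, Oleg, Waclaw.
Halina is living and takes 1/15.
Oleg is living and takes 1/15.
Waclaw predeceased; the 1/15 allotted to Waclaw's branch passes to Waclaw's issue by representation.
Franciszka is the sole taker at this level and receives the full 1/15.
Bogdan is living and takes 2/5.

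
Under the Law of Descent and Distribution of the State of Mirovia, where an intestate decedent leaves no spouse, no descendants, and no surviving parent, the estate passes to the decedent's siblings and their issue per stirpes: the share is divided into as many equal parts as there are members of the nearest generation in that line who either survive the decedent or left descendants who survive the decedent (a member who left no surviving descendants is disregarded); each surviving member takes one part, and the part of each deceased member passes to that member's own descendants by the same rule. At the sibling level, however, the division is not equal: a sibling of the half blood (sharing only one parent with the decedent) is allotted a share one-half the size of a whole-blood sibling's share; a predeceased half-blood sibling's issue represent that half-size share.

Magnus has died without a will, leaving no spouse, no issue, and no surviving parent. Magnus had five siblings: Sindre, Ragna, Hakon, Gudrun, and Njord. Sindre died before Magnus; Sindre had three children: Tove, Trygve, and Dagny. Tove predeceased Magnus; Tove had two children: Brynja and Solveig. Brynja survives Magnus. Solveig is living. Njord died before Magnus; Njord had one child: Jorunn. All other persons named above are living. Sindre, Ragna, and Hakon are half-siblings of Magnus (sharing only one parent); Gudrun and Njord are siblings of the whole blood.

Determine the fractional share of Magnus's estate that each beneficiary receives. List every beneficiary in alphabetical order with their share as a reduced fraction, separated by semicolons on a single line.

Brynja 1/42; Dagny 1/21; Gudrun 2/7; Hakon 1/7; Jorunn 2/7; Ragna 1/7; Solveig 1/42; Trygve 1/21

No spouse, descendants, or parent survives, so the estate passes to Magnus's siblings per stirpes.
Half-blood siblings count for one-half the weight of whole-blood siblings at the initial division.
Dividing 1 in proportion to weights (total weight 7/2): Sindre (weight 1/2) → 1/7; Ragna (weight 1/2) → 1/7; Hakon (weight 1/2) → 1/7; Gudrun (weight 1) → 2/7; Njord (weight 1) → 2/7.
Sindre predeceased; the 1/7 allotted to Sindre's branch passes to Sindre's issue by representation.
The 1/7 is divided into 3 equal shares of 1/21 among Tove, Trygve, Dagny.
Tove predeceased; the 1/21 allotted to Tove's branch passes to Tove's issue by representation.
The 1/21 is divided into 2 equal shares of 1/42 among Brynja, Solveig.
Brynja is living and takes 1/42.
Solveig is living and takes 1/42.
Trygve is living and takes 1/21.
Dagny is living and takes 1/21.
Ragna is living and takes 1/7.
Hakon is living and takes 1/7.
Gudrun is living and takes 2/7.
Njord predeceased; the 2/7 allotted to Njord's branch passes to Njord's issue by representation.
Jorunn is the sole taker at this level and receives the full 2/7.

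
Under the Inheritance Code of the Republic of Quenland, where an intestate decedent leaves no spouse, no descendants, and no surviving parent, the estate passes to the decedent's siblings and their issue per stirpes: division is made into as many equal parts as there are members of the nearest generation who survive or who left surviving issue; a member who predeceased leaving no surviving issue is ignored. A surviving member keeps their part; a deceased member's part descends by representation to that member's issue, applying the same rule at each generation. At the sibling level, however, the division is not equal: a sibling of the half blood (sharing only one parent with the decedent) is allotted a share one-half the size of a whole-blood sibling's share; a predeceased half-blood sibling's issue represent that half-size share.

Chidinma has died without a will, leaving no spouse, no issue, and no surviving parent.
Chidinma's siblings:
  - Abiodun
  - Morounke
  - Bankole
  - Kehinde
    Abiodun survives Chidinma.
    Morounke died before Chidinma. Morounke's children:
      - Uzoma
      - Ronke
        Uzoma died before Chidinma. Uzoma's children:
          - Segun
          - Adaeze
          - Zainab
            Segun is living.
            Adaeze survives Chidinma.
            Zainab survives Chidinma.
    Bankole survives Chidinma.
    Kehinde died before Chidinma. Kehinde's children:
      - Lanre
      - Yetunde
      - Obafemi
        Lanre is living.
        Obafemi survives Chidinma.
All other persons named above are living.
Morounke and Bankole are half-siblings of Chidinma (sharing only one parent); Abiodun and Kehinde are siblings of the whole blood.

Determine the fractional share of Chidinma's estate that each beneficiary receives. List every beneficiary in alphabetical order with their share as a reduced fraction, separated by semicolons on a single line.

No spouse, descendants, or parent survives, so the estate passes to Chidinma's siblings per stirpes.
Half-blood siblings count for one-half the weight of whole-blood siblings at the initial division.
Dividing 1 in proportion to weights (total weight 3): Abiodun (weight 1) → 1/3; Morounke (weight 1/2) → 1/6; Bankole (weight 1/2) → 1/6; Kehinde (weight 1) → 1/3.
Abiodun is living and takes 1/3.
Morounke predeceased; the 1/6 allotted to Morounke's branch passes to Morounke's issue by representation.
The 1/6 is divided into 2 equal shares of 1/12 among Uzoma, Ronke.
Uzoma predeceased; the 1/12 allotted to Uzoma's branch passes to Uzoma's issue by representation.
The 1/12 is divided into 3 equal shares of 1/36 among Segun, Adaeze, Zainab.
Segun is living and takes 1/36.
Adaeze is living and takes 1/36.
Zainab is living and takes 1/36.
Ronke is living and takes 1/12.
Bankole is living and takes 1/6.
Kehinde predeceased; the 1/3 allotted to Kehinde's branch passes to Kehinde's issue by representation.
The 1/3 is divided into 3 equal shares of 1/9 among Lanre, Yetunde, Obafemi.
Lanre is living and takes 1/9.
Yetunde is living and takes 1/9.
Obafemi is living and takes 1/9.

Abiodun 1/3; Adaeze 1/36; Bankole 1/6; Lanre 1/9; Obafemi 1/9; Ronke 1/12; Segun 1/36; Yetunde 1/9; Zainab 1/36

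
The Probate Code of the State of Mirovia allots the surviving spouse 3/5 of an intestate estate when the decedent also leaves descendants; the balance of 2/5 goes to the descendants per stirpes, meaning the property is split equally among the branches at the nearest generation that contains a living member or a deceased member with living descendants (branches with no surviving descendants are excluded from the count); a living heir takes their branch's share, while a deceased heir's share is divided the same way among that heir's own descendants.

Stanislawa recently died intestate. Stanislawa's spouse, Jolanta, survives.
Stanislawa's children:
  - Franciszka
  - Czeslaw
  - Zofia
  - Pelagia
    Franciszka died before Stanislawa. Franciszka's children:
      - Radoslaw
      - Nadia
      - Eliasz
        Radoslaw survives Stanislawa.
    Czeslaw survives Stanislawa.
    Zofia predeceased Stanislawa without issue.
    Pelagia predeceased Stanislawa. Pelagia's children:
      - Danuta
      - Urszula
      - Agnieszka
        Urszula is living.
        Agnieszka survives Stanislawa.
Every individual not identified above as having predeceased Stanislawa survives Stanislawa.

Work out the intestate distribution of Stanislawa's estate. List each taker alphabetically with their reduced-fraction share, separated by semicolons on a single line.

Agnieszka 2/45; Czeslaw 2/15; Danuta 2/45; Eliasz 2/45; Jolanta 3/5; Nadia 2/45; Radoslaw 2/45; Urszula 2/45

Jolanta, as surviving spouse, takes 3/5.
The remaining 2/5 passes to Stanislawa's descendants per stirpes.
Zofia left no surviving issue, so that branch lapses and is disregarded.
The 2/5 is divided into 3 equal shares of 2/15 among Franciszka, Czeslaw, Pelagia.
Franciszka predeceased; the 2/15 allotted to Franciszka's branch passes to Franciszka's issue by representation.
The 2/15 is divided into 3 equal shares of 2/45 among Radoslaw, Nadia, Eliasz.
Radoslaw is living and takes 2/45.
Nadia is living and takes 2/45.
Eliasz is living and takes 2/45.
Czeslaw is living and takes 2/15.
Pelagia predeceased; the 2/15 allotted to Pelagia's branch passes to Pelagia's issue by representation.
The 2/15 is divided into 3 equal shares of 2/45 among Danuta, Urszula, Agnieszka.
Danuta is living and takes 2/45.
Urszula is living and takes 2/45.
Agnieszka is living and takes 2/45.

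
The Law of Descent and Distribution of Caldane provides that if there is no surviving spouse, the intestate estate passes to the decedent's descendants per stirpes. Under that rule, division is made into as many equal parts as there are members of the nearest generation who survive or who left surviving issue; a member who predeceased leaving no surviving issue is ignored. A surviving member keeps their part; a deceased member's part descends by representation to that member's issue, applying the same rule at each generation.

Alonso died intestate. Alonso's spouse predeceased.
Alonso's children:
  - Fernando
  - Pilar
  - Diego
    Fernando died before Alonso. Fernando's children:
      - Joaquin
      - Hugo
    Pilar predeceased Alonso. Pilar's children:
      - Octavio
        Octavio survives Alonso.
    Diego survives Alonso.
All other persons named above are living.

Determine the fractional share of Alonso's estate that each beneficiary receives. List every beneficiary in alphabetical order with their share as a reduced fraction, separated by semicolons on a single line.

There is no surviving spouse, so the entire estate passes to Alonso's descendants per stirpes.
The estate is divided into 3 equal shares of 1/3 among Fernando, Pilar, Diego.
Fernando predeceased; the 1/3 allotted to Fernando's branch passes to Fernando's issue by representation.
The 1/3 is divided into 2 equal shares of 1/6 among Joaquin, Hugo.
Joaquin is living and takes 1/6.
Hugo is living and takes 1/6.
Pilar predeceased; the 1/3 allotted to Pilar's branch passes to Pilar's issue by representation.
Octavio is the sole taker at this level and receives the full 1/3.
Diego is living and takes 1/3.

Diego 1/3; Hugo 1/6; Joaquin 1/6; Octavio 1/3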